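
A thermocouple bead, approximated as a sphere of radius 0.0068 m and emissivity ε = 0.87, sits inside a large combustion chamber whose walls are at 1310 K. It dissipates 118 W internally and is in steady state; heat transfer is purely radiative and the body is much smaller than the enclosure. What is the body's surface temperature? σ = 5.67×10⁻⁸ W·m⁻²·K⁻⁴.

T ≈ 1630 K

For a small grey body in a large enclosure, net radiated power = εσA(T⁴ − T_w⁴).
Steady state: P = εσA(T⁴ − T_w⁴) with A = 4πr² = 5.811×10⁻⁴ m².
T⁴ = P/(εσA) + T_w⁴ = 118/(0.87·5.67×10⁻⁸·5.811×10⁻⁴) + (1310)⁴
    = 4.117×10¹² + 2.945×10¹² = 7.062×10¹² K⁴.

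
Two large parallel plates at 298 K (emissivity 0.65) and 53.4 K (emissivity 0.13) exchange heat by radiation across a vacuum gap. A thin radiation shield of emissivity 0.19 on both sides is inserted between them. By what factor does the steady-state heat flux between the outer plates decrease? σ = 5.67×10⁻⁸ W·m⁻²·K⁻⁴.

factor ≈ 2.16

Without shield: q₀ = σΔ(T⁴)/(1/ε₁+1/ε₂−1) with denominator 8.231.
With shield the two gaps are in series; the resistances add: (1/ε₁+1/ε_s−1)+(1/ε_s+1/ε₂−1) = 5.802+11.96 = 17.76.
Heat-flux ratio q₀/q = 17.76/8.231.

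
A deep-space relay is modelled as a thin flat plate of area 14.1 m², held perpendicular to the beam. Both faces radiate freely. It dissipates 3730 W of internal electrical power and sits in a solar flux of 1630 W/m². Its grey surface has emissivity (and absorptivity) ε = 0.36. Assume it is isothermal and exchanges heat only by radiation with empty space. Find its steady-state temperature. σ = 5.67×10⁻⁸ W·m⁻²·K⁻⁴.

T ≈ 380 K

At steady state, absorbed solar power + internal power = radiated power.
Absorbed: α·S·A_cross = 0.36·1630·14.10 = 8274 W (cross-section A).
Total input = 8274 + 3730 = 12000 W.
Radiated: εσ·A_surf·T⁴ with A_surf = 2A = 28.20 m².
T⁴ = 12000/(0.36·5.67×10⁻⁸·28.20) = 2.085×10¹⁰ K⁴.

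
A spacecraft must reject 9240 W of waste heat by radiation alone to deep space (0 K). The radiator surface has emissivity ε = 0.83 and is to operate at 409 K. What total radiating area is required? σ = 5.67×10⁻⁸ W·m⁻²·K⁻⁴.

A ≈ 7.02 m²

P = εσA T⁴ ⇒ A = P/(εσT⁴).
T⁴ = 2.798×10¹⁰ K⁴.
A = 9240/(0.83 × 5.67×10⁻⁸ × 2.798×10¹⁰).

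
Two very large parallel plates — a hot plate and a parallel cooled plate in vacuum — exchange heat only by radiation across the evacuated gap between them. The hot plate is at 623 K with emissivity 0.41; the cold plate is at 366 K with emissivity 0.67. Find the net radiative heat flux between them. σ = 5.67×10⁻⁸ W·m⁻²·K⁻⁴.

q ≈ 2570 W/m²

For two infinite grey parallel plates, q = σ(T₁⁴ − T₂⁴)/(1/ε₁ + 1/ε₂ − 1).
T₁⁴ − T₂⁴ = 1.506×10¹¹ − 1.794×10¹⁰ = 1.327×10¹¹ K⁴.
1/ε₁ + 1/ε₂ − 1 = 2.439 + 1.493 − 1 = 2.932.
q = 5.67×10⁻⁸ × 1.327×10¹¹ / 2.932.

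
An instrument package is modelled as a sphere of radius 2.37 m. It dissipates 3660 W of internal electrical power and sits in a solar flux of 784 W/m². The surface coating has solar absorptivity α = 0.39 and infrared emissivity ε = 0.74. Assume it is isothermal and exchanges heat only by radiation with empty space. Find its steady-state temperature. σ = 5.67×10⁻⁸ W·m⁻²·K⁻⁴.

T ≈ 235 K

At steady state, absorbed solar power + internal power = radiated power.
Absorbed: α·S·A_cross = 0.39·784·17.65 = 5395 W (cross-section πr²).
Total input = 5395 + 3660 = 9055 W.
Radiated: εσ·A_surf·T⁴ with A_surf = 4πr² = 70.58 m².
T⁴ = 9055/(0.74·5.67×10⁻⁸·70.58) = 3.058×10⁹ K⁴.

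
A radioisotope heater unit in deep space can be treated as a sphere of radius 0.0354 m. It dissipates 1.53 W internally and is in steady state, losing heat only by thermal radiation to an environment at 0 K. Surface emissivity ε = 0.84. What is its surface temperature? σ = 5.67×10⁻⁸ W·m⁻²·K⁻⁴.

T ≈ 213 K

Steady state: internal power = radiated power, P = εσA T⁴.
Radiating area A = 4πr² = 0.01575 m².
T⁴ = P/(εσA) = 1.53/(0.84·5.67×10⁻⁸·0.01575) = 2.040×10⁹ K⁴.
T = (2.040×10⁹)^(1/4).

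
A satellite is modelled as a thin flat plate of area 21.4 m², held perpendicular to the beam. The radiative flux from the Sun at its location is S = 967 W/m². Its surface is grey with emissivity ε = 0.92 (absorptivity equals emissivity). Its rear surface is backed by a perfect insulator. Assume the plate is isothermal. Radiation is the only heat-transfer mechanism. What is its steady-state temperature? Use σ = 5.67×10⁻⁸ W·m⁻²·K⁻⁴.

T ≈ 361 K

At equilibrium, absorbed power = emitted power.
Absorbing cross-section = A = 21.40 m²; emitting surface = A = 21.40 m² (ratio 1).
εS·A_cross = εσ·A_surf·T⁴  ⇒  T⁴ = S/(1σ)   (ε cancels).
T⁴ = 967/(1·5.67×10⁻⁸) = 1.705×10¹⁰ K⁴.
T = (1.705×10¹⁰)^(1/4).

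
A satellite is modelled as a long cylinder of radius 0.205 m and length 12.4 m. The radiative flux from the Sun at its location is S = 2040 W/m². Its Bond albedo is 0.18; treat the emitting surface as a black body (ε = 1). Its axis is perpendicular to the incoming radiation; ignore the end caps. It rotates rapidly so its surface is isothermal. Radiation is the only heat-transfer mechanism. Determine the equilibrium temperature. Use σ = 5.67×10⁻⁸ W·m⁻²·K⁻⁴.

T ≈ 311 K

At equilibrium, absorbed power = emitted power.
Absorbing cross-section = 2rL = 5.084 m²; emitting surface = 2πrL = 15.97 m² (ratio π).
(1−a)S·A_cross = εσ·A_surf·T⁴  ⇒  T⁴ = (1−a)S/(πσ).
T⁴ = 0.820·2040/(π·5.67×10⁻⁸) = 9.391×10⁹ K⁴.
T = (9.391×10⁹)^(1/4).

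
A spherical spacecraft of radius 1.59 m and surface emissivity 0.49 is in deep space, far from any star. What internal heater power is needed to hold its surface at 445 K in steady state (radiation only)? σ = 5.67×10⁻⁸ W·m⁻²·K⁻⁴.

P = εσ·4πr²·T⁴.
4πr² = 31.77 m²; T⁴ = 3.921×10¹⁰ K⁴.
P = 0.49·5.67×10⁻⁸·31.77·3.921×10¹⁰.

P ≈ 34600 W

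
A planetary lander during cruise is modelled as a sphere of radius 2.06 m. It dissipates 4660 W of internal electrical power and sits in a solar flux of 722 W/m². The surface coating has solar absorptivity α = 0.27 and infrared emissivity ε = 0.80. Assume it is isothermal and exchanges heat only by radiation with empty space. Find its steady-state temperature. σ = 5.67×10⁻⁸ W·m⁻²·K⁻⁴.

T ≈ 234 K

At steady state, absorbed solar power + internal power = radiated power.
Absorbed: α·S·A_cross = 0.27·722·13.33 = 2599 W (cross-section πr²).
Total input = 2599 + 4660 = 7259 W.
Radiated: εσ·A_surf·T⁴ with A_surf = 4πr² = 53.33 m².
T⁴ = 7259/(0.80·5.67×10⁻⁸·53.33) = 3.001×10⁹ K⁴.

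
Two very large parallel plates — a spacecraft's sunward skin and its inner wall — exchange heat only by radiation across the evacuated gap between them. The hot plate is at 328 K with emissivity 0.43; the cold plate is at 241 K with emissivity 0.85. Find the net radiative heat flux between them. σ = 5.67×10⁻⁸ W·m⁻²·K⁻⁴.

For two infinite grey parallel plates, q = σ(T₁⁴ − T₂⁴)/(1/ε₁ + 1/ε₂ − 1).
T₁⁴ − T₂⁴ = 1.157×10¹⁰ − 3.373×10⁹ = 8.201×10⁹ K⁴.
1/ε₁ + 1/ε₂ − 1 = 2.326 + 1.176 − 1 = 2.502.
q = 5.67×10⁻⁸ × 8.201×10⁹ / 2.502.

q ≈ 186 W/m²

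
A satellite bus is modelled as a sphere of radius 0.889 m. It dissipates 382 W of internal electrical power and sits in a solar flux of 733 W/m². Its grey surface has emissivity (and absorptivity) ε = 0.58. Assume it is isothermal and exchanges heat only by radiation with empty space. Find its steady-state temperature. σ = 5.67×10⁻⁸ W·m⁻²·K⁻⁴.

At steady state, absorbed solar power + internal power = radiated power.
Absorbed: α·S·A_cross = 0.58·733·2.483 = 1056 W (cross-section πr²).
Total input = 1056 + 382 = 1438 W.
Radiated: εσ·A_surf·T⁴ with A_surf = 4πr² = 9.931 m².
T⁴ = 1438/(0.58·5.67×10⁻⁸·9.931) = 4.402×10⁹ K⁴.

T ≈ 258 K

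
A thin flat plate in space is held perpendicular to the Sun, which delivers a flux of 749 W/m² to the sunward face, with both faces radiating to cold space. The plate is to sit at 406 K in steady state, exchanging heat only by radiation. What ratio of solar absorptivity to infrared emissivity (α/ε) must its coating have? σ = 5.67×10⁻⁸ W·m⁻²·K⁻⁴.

Balance: αS·A = εσ·2A·T⁴ ⇒ α/ε = 2σT⁴/S.
α/ε = 2·5.67×10⁻⁸·(406)⁴/749 = 2·5.67×10⁻⁸·2.717×10¹⁰/749.

α/ε ≈ 4.11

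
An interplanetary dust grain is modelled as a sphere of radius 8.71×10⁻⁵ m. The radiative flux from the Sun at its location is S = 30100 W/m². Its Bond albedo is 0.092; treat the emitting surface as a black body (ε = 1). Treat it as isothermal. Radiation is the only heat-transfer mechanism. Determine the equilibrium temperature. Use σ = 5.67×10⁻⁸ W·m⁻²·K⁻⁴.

At equilibrium, absorbed power = emitted power.
Absorbing cross-section = πr² = 2.383×10⁻⁸ m²; emitting surface = 4πr² = 9.533×10⁻⁸ m² (ratio 4).
(1−a)S·A_cross = εσ·A_surf·T⁴  ⇒  T⁴ = (1−a)S/(4σ).
T⁴ = 0.908·30100/(4·5.67×10⁻⁸) = 1.205×10¹¹ K⁴.
T = (1.205×10¹¹)^(1/4).

T ≈ 589 K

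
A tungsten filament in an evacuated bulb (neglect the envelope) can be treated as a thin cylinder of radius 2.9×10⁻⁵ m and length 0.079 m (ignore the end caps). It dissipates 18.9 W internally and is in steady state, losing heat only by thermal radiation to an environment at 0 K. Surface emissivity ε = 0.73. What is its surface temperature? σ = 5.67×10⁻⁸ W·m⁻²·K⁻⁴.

Steady state: internal power = radiated power, P = εσA T⁴.
Radiating area A = 2πrL = 1.439×10⁻⁵ m².
T⁴ = P/(εσA) = 18.9/(0.73·5.67×10⁻⁸·1.439×10⁻⁵) = 3.172×10¹³ K⁴.
T = (3.172×10¹³)^(1/4).

T ≈ 2370 K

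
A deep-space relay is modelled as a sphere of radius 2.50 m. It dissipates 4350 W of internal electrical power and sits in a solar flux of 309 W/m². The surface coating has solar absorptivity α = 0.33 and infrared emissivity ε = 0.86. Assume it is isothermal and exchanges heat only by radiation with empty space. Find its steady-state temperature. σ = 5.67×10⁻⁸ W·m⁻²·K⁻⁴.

T ≈ 202 K

At steady state, absorbed solar power + internal power = radiated power.
Absorbed: α·S·A_cross = 0.33·309·19.63 = 2002 W (cross-section πr²).
Total input = 2002 + 4350 = 6352 W.
Radiated: εσ·A_surf·T⁴ with A_surf = 4πr² = 78.54 m².
T⁴ = 6352/(0.86·5.67×10⁻⁸·78.54) = 1.659×10⁹ K⁴.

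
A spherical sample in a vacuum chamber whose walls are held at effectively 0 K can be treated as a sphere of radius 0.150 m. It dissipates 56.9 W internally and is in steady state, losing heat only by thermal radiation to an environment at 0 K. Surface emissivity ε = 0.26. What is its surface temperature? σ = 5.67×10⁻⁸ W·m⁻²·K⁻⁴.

Steady state: internal power = radiated power, P = εσA T⁴.
Radiating area A = 4πr² = 0.2827 m².
T⁴ = P/(εσA) = 56.9/(0.26·5.67×10⁻⁸·0.2827) = 1.365×10¹⁰ K⁴.
T = (1.365×10¹⁰)^(1/4).

T ≈ 342 K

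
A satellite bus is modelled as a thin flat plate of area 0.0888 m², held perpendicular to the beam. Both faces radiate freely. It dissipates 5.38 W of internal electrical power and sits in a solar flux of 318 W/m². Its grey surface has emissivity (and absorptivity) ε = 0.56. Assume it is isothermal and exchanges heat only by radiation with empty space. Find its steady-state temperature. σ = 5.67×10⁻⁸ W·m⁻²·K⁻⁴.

T ≈ 248 K

At steady state, absorbed solar power + internal power = radiated power.
Absorbed: α·S·A_cross = 0.56·318·0.08880 = 15.81 W (cross-section A).
Total input = 15.81 + 5.38 = 21.19 W.
Radiated: εσ·A_surf·T⁴ with A_surf = 2A = 0.1776 m².
T⁴ = 21.19/(0.56·5.67×10⁻⁸·0.1776) = 3.758×10⁹ K⁴.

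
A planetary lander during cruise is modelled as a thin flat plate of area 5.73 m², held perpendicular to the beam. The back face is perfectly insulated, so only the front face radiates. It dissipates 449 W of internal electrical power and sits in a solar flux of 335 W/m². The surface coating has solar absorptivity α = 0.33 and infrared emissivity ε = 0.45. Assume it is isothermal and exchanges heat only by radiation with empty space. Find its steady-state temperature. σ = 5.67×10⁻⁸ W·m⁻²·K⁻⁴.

At steady state, absorbed solar power + internal power = radiated power.
Absorbed: α·S·A_cross = 0.33·335·5.730 = 633.5 W (cross-section A).
Total input = 633.5 + 449 = 1082 W.
Radiated: εσ·A_surf·T⁴ with A_surf = A = 5.730 m².
T⁴ = 1082/(0.45·5.67×10⁻⁸·5.730) = 7.404×10⁹ K⁴.

T ≈ 293 K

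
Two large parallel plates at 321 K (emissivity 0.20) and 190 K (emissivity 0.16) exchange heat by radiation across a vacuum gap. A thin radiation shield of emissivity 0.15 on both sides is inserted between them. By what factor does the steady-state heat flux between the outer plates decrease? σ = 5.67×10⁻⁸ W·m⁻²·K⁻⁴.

factor ≈ 2.20

Without shield: q₀ = σΔ(T⁴)/(1/ε₁+1/ε₂−1) with denominator 10.25.
With shield the two gaps are in series; the resistances add: (1/ε₁+1/ε_s−1)+(1/ε_s+1/ε₂−1) = 10.67+11.92 = 22.58.
Heat-flux ratio q₀/q = 22.58/10.25.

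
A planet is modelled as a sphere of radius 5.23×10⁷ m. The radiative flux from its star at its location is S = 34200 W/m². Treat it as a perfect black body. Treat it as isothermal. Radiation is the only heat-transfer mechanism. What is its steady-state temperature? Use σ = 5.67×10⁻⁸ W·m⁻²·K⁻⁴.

At equilibrium, absorbed power = emitted power.
Absorbing cross-section = πr² = 8.593×10¹⁵ m²; emitting surface = 4πr² = 3.437×10¹⁶ m² (ratio 4).
S·A_cross = εσ·A_surf·T⁴  ⇒  T⁴ = S/(4σ).
T⁴ = 1.00·34200/(4·5.67×10⁻⁸) = 1.508×10¹¹ K⁴.
T = (1.508×10¹¹)^(1/4).

T ≈ 623 K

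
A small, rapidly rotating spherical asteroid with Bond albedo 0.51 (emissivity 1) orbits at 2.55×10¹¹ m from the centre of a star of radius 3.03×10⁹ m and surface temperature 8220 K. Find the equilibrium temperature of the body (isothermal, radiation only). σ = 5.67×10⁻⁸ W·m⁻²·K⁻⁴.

The star's surface emits σT_*⁴; at distance d the flux is S = σT_*⁴(R_*/d)².
S = 5.67×10⁻⁸·(8220)⁴·(3.03×10⁹/2.55×10¹¹)² = 36550 W/m².
For an isothermal sphere T⁴ = (1−a)S/(4σ) = 7.896×10¹⁰ K⁴.

T ≈ 530 K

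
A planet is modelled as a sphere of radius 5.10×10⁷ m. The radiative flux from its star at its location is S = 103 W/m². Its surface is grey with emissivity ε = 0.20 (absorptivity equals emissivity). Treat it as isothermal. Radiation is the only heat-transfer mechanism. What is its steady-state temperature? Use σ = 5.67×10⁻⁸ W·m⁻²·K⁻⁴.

T ≈ 146 K

At equilibrium, absorbed power = emitted power.
Absorbing cross-section = πr² = 8.171×10¹⁵ m²; emitting surface = 4πr² = 3.269×10¹⁶ m² (ratio 4).
εS·A_cross = εσ·A_surf·T⁴  ⇒  T⁴ = S/(4σ)   (ε cancels).
T⁴ = 103/(4·5.67×10⁻⁸) = 4.541×10⁸ K⁴.
T = (4.541×10⁸)^(1/4).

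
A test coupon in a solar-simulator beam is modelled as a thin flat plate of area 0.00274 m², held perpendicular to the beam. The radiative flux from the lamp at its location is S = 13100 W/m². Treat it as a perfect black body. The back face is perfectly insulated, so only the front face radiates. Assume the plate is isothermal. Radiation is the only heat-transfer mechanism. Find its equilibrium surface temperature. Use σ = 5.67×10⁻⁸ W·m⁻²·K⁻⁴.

T ≈ 693 K

At equilibrium, absorbed power = emitted power.
Absorbing cross-section = A = 0.002740 m²; emitting surface = A = 0.002740 m² (ratio 1).
S·A_cross = εσ·A_surf·T⁴  ⇒  T⁴ = S/(1σ).
T⁴ = 1.00·13100/(1·5.67×10⁻⁸) = 2.310×10¹¹ K⁴.
T = (2.310×10¹¹)^(1/4).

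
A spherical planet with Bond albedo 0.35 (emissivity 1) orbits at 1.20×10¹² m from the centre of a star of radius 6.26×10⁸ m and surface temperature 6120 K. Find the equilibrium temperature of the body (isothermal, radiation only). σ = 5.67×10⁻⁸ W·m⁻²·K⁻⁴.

T ≈ 88.7 K

The star's surface emits σT_*⁴; at distance d the flux is S = σT_*⁴(R_*/d)².
S = 5.67×10⁻⁸·(6120)⁴·(6.26×10⁸/1.20×10¹²)² = 21.65 W/m².
For an isothermal sphere T⁴ = (1−a)S/(4σ) = 6.204×10⁷ K⁴.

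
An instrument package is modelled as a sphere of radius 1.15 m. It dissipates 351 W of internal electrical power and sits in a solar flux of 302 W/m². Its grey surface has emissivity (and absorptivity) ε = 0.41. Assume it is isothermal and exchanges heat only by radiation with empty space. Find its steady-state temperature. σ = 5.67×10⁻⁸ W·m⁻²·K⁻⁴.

T ≈ 218 K

At steady state, absorbed solar power + internal power = radiated power.
Absorbed: α·S·A_cross = 0.41·302·4.155 = 514.4 W (cross-section πr²).
Total input = 514.4 + 351 = 865.4 W.
Radiated: εσ·A_surf·T⁴ with A_surf = 4πr² = 16.62 m².
T⁴ = 865.4/(0.41·5.67×10⁻⁸·16.62) = 2.240×10⁹ K⁴.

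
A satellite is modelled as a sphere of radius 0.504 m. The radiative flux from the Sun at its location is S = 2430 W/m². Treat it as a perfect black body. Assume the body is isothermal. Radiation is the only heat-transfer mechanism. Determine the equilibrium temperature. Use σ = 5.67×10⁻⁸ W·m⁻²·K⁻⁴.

T ≈ 322 K

At equilibrium, absorbed power = emitted power.
Absorbing cross-section = πr² = 0.7980 m²; emitting surface = 4πr² = 3.192 m² (ratio 4).
S·A_cross = εσ·A_surf·T⁴  ⇒  T⁴ = S/(4σ).
T⁴ = 1.00·2430/(4·5.67×10⁻⁸) = 1.071×10¹⁰ K⁴.
T = (1.071×10¹⁰)^(1/4).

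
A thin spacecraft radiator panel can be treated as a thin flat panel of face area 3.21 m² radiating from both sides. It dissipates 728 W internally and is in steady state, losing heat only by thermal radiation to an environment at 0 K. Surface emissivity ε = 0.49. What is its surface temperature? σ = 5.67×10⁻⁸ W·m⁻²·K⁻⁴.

T ≈ 253 K

Steady state: internal power = radiated power, P = εσA T⁴.
Radiating area A = 2·3.21 = 6.420 m².
T⁴ = P/(εσA) = 728/(0.49·5.67×10⁻⁸·6.420) = 4.081×10⁹ K⁴.
T = (4.081×10⁹)^(1/4).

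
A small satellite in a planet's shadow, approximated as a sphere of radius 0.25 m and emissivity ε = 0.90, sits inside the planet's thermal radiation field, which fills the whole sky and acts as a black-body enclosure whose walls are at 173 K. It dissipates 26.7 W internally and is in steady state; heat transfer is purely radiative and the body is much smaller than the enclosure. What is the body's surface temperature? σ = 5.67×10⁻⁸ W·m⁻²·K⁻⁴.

For a small grey body in a large enclosure, net radiated power = εσA(T⁴ − T_w⁴).
Steady state: P = εσA(T⁴ − T_w⁴) with A = 4πr² = 0.7854 m².
T⁴ = P/(εσA) + T_w⁴ = 26.7/(0.90·5.67×10⁻⁸·0.7854) + (173)⁴
    = 6.662×10⁸ + 8.957×10⁸ = 1.562×10⁹ K⁴.

T ≈ 199 K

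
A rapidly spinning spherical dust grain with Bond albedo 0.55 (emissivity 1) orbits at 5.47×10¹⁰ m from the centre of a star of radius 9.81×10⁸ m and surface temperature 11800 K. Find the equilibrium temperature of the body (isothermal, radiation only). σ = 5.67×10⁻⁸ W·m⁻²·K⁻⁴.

T ≈ 915 K

The star's surface emits σT_*⁴; at distance d the flux is S = σT_*⁴(R_*/d)².
S = 5.67×10⁻⁸·(11800)⁴·(9.81×10⁸/5.47×10¹⁰)² = 3.536×10⁵ W/m².
For an isothermal sphere T⁴ = (1−a)S/(4σ) = 7.015×10¹¹ K⁴.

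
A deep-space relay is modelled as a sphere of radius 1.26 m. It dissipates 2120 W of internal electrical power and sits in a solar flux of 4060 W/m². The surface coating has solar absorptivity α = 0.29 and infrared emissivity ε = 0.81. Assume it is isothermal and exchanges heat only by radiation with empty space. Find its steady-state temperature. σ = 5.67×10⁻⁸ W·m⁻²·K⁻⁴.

At steady state, absorbed solar power + internal power = radiated power.
Absorbed: α·S·A_cross = 0.29·4060·4.988 = 5872 W (cross-section πr²).
Total input = 5872 + 2120 = 7992 W.
Radiated: εσ·A_surf·T⁴ with A_surf = 4πr² = 19.95 m².
T⁴ = 7992/(0.81·5.67×10⁻⁸·19.95) = 8.723×10⁹ K⁴.

T ≈ 306 K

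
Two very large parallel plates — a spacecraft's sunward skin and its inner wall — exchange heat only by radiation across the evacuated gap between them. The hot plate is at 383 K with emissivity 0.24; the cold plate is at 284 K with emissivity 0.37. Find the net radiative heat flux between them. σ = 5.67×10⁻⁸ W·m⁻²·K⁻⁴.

q ≈ 145 W/m²

For two infinite grey parallel plates, q = σ(T₁⁴ − T₂⁴)/(1/ε₁ + 1/ε₂ − 1).
T₁⁴ − T₂⁴ = 2.152×10¹⁰ − 6.505×10⁹ = 1.501×10¹⁰ K⁴.
1/ε₁ + 1/ε₂ − 1 = 4.167 + 2.703 − 1 = 5.869.
q = 5.67×10⁻⁸ × 1.501×10¹⁰ / 5.869.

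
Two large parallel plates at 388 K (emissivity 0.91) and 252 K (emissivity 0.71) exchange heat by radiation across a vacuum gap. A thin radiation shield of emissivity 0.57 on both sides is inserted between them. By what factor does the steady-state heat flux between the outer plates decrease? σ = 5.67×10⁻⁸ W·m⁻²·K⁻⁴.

Without shield: q₀ = σΔ(T⁴)/(1/ε₁+1/ε₂−1) with denominator 1.507.
With shield the two gaps are in series; the resistances add: (1/ε₁+1/ε_s−1)+(1/ε_s+1/ε₂−1) = 1.853+2.163 = 4.016.
Heat-flux ratio q₀/q = 4.016/1.507.

factor ≈ 2.66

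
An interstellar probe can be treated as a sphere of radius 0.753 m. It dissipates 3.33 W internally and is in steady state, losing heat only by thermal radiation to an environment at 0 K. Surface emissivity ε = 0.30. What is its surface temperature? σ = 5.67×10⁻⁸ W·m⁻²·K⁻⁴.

T ≈ 72.4 K

Steady state: internal power = radiated power, P = εσA T⁴.
Radiating area A = 4πr² = 7.125 m².
T⁴ = P/(εσA) = 3.33/(0.30·5.67×10⁻⁸·7.125) = 2.748×10⁷ K⁴.
T = (2.748×10⁷)^(1/4).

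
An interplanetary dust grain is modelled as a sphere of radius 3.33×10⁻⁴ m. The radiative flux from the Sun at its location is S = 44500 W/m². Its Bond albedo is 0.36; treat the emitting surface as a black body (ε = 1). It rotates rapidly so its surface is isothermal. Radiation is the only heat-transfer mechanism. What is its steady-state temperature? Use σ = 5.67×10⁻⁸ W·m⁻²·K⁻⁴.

T ≈ 595 K

At equilibrium, absorbed power = emitted power.
Absorbing cross-section = πr² = 3.484×10⁻⁷ m²; emitting surface = 4πr² = 1.393×10⁻⁶ m² (ratio 4).
(1−a)S·A_cross = εσ·A_surf·T⁴  ⇒  T⁴ = (1−a)S/(4σ).
T⁴ = 0.640·44500/(4·5.67×10⁻⁸) = 1.256×10¹¹ K⁴.
T = (1.256×10¹¹)^(1/4).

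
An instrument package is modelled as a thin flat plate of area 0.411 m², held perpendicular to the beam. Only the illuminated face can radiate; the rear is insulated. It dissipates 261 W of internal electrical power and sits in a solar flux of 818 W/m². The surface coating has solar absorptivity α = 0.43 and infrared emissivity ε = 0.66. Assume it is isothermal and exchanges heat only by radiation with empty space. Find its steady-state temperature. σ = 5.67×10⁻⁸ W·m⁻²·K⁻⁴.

T ≈ 403 K

At steady state, absorbed solar power + internal power = radiated power.
Absorbed: α·S·A_cross = 0.43·818·0.4110 = 144.6 W (cross-section A).
Total input = 144.6 + 261 = 405.6 W.
Radiated: εσ·A_surf·T⁴ with A_surf = A = 0.4110 m².
T⁴ = 405.6/(0.66·5.67×10⁻⁸·0.4110) = 2.637×10¹⁰ K⁴.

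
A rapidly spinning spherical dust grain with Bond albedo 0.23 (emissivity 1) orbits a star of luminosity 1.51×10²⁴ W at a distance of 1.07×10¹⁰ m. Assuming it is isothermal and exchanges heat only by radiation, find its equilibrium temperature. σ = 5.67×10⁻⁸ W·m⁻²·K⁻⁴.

T ≈ 244 K

First find the stellar flux at distance d: S = L/(4πd²) = 1.51×10²⁴/(4π·(1.07×10¹⁰)²) = 1050 W/m².
For an isothermal sphere, absorbed (1−a)S·πr² = emitted σ·4πr²·T⁴, so T⁴ = (1−a)S/(4σ).
T⁴ = 0.770·1050/(4·5.67×10⁻⁸) = 3.563×10⁹ K⁴.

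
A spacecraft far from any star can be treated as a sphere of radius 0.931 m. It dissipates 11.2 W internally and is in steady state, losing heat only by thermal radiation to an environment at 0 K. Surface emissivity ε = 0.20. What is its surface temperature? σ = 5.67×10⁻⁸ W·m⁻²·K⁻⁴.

T ≈ 97.6 K

Steady state: internal power = radiated power, P = εσA T⁴.
Radiating area A = 4πr² = 10.89 m².
T⁴ = P/(εσA) = 11.2/(0.20·5.67×10⁻⁸·10.89) = 9.068×10⁷ K⁴.
T = (9.068×10⁷)^(1/4).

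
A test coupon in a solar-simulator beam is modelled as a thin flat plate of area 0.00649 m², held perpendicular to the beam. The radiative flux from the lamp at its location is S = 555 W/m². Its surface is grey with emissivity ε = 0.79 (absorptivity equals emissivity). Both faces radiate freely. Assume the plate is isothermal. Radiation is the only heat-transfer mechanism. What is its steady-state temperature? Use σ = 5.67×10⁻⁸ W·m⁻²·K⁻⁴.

T ≈ 264 K

At equilibrium, absorbed power = emitted power.
Absorbing cross-section = A = 0.006490 m²; emitting surface = 2A = 0.01298 m² (ratio 2).
εS·A_cross = εσ·A_surf·T⁴  ⇒  T⁴ = S/(2σ)   (ε cancels).
T⁴ = 555/(2·5.67×10⁻⁸) = 4.894×10⁹ K⁴.
T = (4.894×10⁹)^(1/4).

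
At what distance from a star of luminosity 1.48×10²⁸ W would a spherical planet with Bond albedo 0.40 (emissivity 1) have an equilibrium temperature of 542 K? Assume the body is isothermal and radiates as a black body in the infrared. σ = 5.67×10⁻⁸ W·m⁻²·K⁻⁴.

d ≈ 1.90×10¹¹ m

For an isothermal black-emitting sphere, (1−a)S·πr² = σ·4πr²·T⁴ ⇒ S = 4σT⁴/(1−a).
S = 4·5.67×10⁻⁸·(542)⁴/0.600 = 32620 W/m².
Flux falls as S = L/(4πd²), so d = √(L/(4πS)) = √(1.48×10²⁸/(4π·32620)).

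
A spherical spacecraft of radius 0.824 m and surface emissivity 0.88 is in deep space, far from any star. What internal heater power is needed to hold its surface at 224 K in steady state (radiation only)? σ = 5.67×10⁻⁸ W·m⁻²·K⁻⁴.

P ≈ 1070 W

P = εσ·4πr²·T⁴.
4πr² = 8.532 m²; T⁴ = 2.518×10⁹ K⁴.
P = 0.88·5.67×10⁻⁸·8.532·2.518×10⁹.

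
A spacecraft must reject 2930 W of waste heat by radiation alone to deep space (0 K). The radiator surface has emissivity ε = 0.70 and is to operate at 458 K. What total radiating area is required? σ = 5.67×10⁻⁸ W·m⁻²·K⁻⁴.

P = εσA T⁴ ⇒ A = P/(εσT⁴).
T⁴ = 4.400×10¹⁰ K⁴.
A = 2930/(0.70 × 5.67×10⁻⁸ × 4.400×10¹⁰).

A ≈ 1.68 m²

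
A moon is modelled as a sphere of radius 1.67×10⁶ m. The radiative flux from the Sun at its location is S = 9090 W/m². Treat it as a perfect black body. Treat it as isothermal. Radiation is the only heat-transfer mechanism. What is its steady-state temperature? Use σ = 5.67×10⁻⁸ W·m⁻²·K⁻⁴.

At equilibrium, absorbed power = emitted power.
Absorbing cross-section = πr² = 8.762×10¹² m²; emitting surface = 4πr² = 3.505×10¹³ m² (ratio 4).
S·A_cross = εσ·A_surf·T⁴  ⇒  T⁴ = S/(4σ).
T⁴ = 1.00·9090/(4·5.67×10⁻⁸) = 4.008×10¹⁰ K⁴.
T = (4.008×10¹⁰)^(1/4).

T ≈ 447 K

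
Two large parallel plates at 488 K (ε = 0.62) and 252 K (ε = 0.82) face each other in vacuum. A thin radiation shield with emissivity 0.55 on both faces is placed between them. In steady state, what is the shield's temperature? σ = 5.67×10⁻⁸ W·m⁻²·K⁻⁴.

In steady state the net flux on the hot side equals that on the cold side.
σ(T₁⁴−T_s⁴)/D₁ = σ(T_s⁴−T₂⁴)/D₂, with D₁ = 1/ε₁+1/ε_s−1 = 2.431, D₂ = 1/ε_s+1/ε₂−1 = 2.038.
Solve for T_s⁴: T_s⁴ = (D₂·T₁⁴ + D₁·T₂⁴)/(D₁+D₂) = 2.805×10¹⁰ K⁴.

T_s ≈ 409 K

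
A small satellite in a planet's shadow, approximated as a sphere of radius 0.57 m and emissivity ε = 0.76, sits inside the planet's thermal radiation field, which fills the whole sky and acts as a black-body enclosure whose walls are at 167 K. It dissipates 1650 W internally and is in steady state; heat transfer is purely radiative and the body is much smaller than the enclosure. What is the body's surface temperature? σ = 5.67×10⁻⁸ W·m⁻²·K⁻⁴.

T ≈ 317 K

For a small grey body in a large enclosure, net radiated power = εσA(T⁴ − T_w⁴).
Steady state: P = εσA(T⁴ − T_w⁴) with A = 4πr² = 4.083 m².
T⁴ = P/(εσA) + T_w⁴ = 1650/(0.76·5.67×10⁻⁸·4.083) + (167)⁴
    = 9.378×10⁹ + 7.778×10⁸ = 1.016×10¹⁰ K⁴.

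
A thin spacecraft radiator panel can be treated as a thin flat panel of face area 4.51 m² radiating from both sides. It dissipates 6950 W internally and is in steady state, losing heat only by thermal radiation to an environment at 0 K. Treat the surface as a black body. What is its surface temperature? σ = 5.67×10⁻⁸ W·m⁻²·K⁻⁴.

T ≈ 341 K

Steady state: internal power = radiated power, P = εσA T⁴.
Radiating area A = 2·4.51 = 9.020 m².
T⁴ = P/(εσA) = 6950/(1.0·5.67×10⁻⁸·9.020) = 1.359×10¹⁰ K⁴.
T = (1.359×10¹⁰)^(1/4).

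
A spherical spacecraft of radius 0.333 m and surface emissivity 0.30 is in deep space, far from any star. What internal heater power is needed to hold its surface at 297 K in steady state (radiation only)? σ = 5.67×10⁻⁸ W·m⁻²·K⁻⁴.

P = εσ·4πr²·T⁴.
4πr² = 1.393 m²; T⁴ = 7.781×10⁹ K⁴.
P = 0.30·5.67×10⁻⁸·1.393·7.781×10⁹.

P ≈ 184 W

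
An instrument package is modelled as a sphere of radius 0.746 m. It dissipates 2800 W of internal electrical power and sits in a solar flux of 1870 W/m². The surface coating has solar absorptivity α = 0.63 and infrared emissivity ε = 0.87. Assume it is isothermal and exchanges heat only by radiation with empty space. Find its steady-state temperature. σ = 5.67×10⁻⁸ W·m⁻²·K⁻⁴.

T ≈ 345 K

At steady state, absorbed solar power + internal power = radiated power.
Absorbed: α·S·A_cross = 0.63·1870·1.748 = 2060 W (cross-section πr²).
Total input = 2060 + 2800 = 4860 W.
Radiated: εσ·A_surf·T⁴ with A_surf = 4πr² = 6.993 m².
T⁴ = 4860/(0.87·5.67×10⁻⁸·6.993) = 1.409×10¹⁰ K⁴.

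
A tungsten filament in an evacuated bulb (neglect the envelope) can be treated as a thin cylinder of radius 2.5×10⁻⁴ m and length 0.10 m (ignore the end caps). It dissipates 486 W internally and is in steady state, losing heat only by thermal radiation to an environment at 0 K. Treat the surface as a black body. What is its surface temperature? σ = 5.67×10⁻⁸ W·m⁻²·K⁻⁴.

T ≈ 2720 K

Steady state: internal power = radiated power, P = εσA T⁴.
Radiating area A = 2πrL = 1.571×10⁻⁴ m².
T⁴ = P/(εσA) = 486/(1.0·5.67×10⁻⁸·1.571×10⁻⁴) = 5.457×10¹³ K⁴.
T = (5.457×10¹³)^(1/4).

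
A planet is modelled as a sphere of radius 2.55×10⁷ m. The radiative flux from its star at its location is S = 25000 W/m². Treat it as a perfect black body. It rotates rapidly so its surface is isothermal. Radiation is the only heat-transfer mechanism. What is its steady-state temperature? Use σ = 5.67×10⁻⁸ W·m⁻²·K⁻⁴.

T ≈ 576 K

At equilibrium, absorbed power = emitted power.
Absorbing cross-section = πr² = 2.043×10¹⁵ m²; emitting surface = 4πr² = 8.171×10¹⁵ m² (ratio 4).
S·A_cross = εσ·A_surf·T⁴  ⇒  T⁴ = S/(4σ).
T⁴ = 1.00·25000/(4·5.67×10⁻⁸) = 1.102×10¹¹ K⁴.
T = (1.102×10¹¹)^(1/4).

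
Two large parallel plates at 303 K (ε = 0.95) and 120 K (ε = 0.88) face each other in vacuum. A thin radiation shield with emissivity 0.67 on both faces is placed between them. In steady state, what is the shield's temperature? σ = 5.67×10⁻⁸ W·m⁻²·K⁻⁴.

In steady state the net flux on the hot side equals that on the cold side.
σ(T₁⁴−T_s⁴)/D₁ = σ(T_s⁴−T₂⁴)/D₂, with D₁ = 1/ε₁+1/ε_s−1 = 1.545, D₂ = 1/ε_s+1/ε₂−1 = 1.629.
Solve for T_s⁴: T_s⁴ = (D₂·T₁⁴ + D₁·T₂⁴)/(D₁+D₂) = 4.427×10⁹ K⁴.

T_s ≈ 258 K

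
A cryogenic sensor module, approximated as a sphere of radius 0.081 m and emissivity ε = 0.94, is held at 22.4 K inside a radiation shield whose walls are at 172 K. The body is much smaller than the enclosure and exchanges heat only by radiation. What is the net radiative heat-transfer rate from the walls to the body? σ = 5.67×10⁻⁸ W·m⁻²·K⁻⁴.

For a small grey body in a large enclosure: P_net = εσA(T_body⁴ − T_wall⁴).
A = 4πr² = 0.08245 m²; T_body⁴ − T_wall⁴ = 2.518×10⁵ − 8.752×10⁸ = -8.750×10⁸ K⁴.
|P_net| = 0.94·5.67×10⁻⁸·0.08245·8.750×10⁸.

P_net ≈ 3.84 W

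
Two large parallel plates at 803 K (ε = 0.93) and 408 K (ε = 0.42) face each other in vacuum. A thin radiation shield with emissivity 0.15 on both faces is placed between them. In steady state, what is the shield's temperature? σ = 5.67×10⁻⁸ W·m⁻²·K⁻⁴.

In steady state the net flux on the hot side equals that on the cold side.
σ(T₁⁴−T_s⁴)/D₁ = σ(T_s⁴−T₂⁴)/D₂, with D₁ = 1/ε₁+1/ε_s−1 = 6.742, D₂ = 1/ε_s+1/ε₂−1 = 8.048.
Solve for T_s⁴: T_s⁴ = (D₂·T₁⁴ + D₁·T₂⁴)/(D₁+D₂) = 2.389×10¹¹ K⁴.

T_s ≈ 699 K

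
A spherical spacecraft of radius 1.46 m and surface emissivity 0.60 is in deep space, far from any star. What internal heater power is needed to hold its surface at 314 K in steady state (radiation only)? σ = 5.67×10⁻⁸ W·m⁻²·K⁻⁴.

P ≈ 8860 W

P = εσ·4πr²·T⁴.
4πr² = 26.79 m²; T⁴ = 9.721×10⁹ K⁴.
P = 0.60·5.67×10⁻⁸·26.79·9.721×10⁹.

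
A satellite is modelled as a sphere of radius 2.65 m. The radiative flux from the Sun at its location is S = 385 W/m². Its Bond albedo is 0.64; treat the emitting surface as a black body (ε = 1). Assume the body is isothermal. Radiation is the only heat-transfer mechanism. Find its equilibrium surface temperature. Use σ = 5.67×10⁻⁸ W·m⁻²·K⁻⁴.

T ≈ 157 K

At equilibrium, absorbed power = emitted power.
Absorbing cross-section = πr² = 22.06 m²; emitting surface = 4πr² = 88.25 m² (ratio 4).
(1−a)S·A_cross = εσ·A_surf·T⁴  ⇒  T⁴ = (1−a)S/(4σ).
T⁴ = 0.360·385/(4·5.67×10⁻⁸) = 6.111×10⁸ K⁴.
T = (6.111×10⁸)^(1/4).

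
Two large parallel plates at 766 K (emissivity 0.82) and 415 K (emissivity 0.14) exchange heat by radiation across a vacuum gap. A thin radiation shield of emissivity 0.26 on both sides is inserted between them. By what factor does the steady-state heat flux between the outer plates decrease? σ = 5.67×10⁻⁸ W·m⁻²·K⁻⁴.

Without shield: q₀ = σΔ(T⁴)/(1/ε₁+1/ε₂−1) with denominator 7.362.
With shield the two gaps are in series; the resistances add: (1/ε₁+1/ε_s−1)+(1/ε_s+1/ε₂−1) = 4.066+9.989 = 14.05.
Heat-flux ratio q₀/q = 14.05/7.362.

factor ≈ 1.91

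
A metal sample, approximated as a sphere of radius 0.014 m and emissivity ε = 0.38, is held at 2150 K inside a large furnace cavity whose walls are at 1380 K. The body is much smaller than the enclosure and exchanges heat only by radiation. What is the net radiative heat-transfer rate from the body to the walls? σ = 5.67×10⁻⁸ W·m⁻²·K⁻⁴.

P_net ≈ 941 W

For a small grey body in a large enclosure: P_net = εσA(T_body⁴ − T_wall⁴).
A = 4πr² = 0.002463 m²; T_body⁴ − T_wall⁴ = 2.137×10¹³ − 3.627×10¹² = 1.774×10¹³ K⁴.
|P_net| = 0.38·5.67×10⁻⁸·0.002463·1.774×10¹³.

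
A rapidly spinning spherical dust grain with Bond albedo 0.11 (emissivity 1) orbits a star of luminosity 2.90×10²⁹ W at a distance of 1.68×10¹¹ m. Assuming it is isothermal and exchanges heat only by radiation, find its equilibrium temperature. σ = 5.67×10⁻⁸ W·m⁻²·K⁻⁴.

T ≈ 1340 K

First find the stellar flux at distance d: S = L/(4πd²) = 2.90×10²⁹/(4π·(1.68×10¹¹)²) = 8.177×10⁵ W/m².
For an isothermal sphere, absorbed (1−a)S·πr² = emitted σ·4πr²·T⁴, so T⁴ = (1−a)S/(4σ).
T⁴ = 0.890·8.177×10⁵/(4·5.67×10⁻⁸) = 3.209×10¹² K⁴.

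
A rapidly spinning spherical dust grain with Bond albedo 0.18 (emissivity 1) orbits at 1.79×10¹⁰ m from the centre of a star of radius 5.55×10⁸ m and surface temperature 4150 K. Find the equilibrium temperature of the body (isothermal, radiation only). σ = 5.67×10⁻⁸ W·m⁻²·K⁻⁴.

The star's surface emits σT_*⁴; at distance d the flux is S = σT_*⁴(R_*/d)².
S = 5.67×10⁻⁸·(4150)⁴·(5.55×10⁸/1.79×10¹⁰)² = 16170 W/m².
For an isothermal sphere T⁴ = (1−a)S/(4σ) = 5.846×10¹⁰ K⁴.

T ≈ 492 K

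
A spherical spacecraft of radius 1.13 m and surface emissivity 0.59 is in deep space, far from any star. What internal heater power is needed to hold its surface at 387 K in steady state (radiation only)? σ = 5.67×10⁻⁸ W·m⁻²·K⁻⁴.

P = εσ·4πr²·T⁴.
4πr² = 16.05 m²; T⁴ = 2.243×10¹⁰ K⁴.
P = 0.59·5.67×10⁻⁸·16.05·2.243×10¹⁰.

P ≈ 12000 W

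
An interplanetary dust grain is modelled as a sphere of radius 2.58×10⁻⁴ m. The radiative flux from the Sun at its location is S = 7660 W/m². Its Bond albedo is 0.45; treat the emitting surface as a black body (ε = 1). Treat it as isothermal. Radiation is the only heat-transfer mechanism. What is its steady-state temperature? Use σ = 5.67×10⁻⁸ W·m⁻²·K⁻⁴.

T ≈ 369 K

At equilibrium, absorbed power = emitted power.
Absorbing cross-section = πr² = 2.091×10⁻⁷ m²; emitting surface = 4πr² = 8.365×10⁻⁷ m² (ratio 4).
(1−a)S·A_cross = εσ·A_surf·T⁴  ⇒  T⁴ = (1−a)S/(4σ).
T⁴ = 0.550·7660/(4·5.67×10⁻⁸) = 1.858×10¹⁰ K⁴.
T = (1.858×10¹⁰)^(1/4).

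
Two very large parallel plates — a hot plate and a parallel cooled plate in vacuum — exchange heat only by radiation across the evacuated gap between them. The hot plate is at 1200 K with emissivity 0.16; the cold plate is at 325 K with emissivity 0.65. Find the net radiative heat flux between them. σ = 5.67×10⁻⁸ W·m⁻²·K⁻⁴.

q ≈ 17200 W/m²

For two infinite grey parallel plates, q = σ(T₁⁴ − T₂⁴)/(1/ε₁ + 1/ε₂ − 1).
T₁⁴ − T₂⁴ = 2.074×10¹² − 1.116×10¹⁰ = 2.062×10¹² K⁴.
1/ε₁ + 1/ε₂ − 1 = 6.250 + 1.538 − 1 = 6.788.
q = 5.67×10⁻⁸ × 2.062×10¹² / 6.788.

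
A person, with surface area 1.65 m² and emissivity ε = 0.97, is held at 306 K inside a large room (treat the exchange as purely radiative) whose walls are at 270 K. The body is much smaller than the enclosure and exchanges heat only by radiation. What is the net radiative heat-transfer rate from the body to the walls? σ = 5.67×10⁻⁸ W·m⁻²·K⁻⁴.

For a small grey body in a large enclosure: P_net = εσA(T_body⁴ − T_wall⁴).
A = 1.65 m²; T_body⁴ − T_wall⁴ = 8.768×10⁹ − 5.314×10⁹ = 3.453×10⁹ K⁴.
|P_net| = 0.97·5.67×10⁻⁸·1.650·3.453×10⁹.

P_net ≈ 313 W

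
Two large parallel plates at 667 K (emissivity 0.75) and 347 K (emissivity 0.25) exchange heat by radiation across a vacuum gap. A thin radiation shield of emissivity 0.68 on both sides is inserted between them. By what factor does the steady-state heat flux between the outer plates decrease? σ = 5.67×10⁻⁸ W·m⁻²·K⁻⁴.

factor ≈ 1.45

Without shield: q₀ = σΔ(T⁴)/(1/ε₁+1/ε₂−1) with denominator 4.333.
With shield the two gaps are in series; the resistances add: (1/ε₁+1/ε_s−1)+(1/ε_s+1/ε₂−1) = 1.804+4.471 = 6.275.
Heat-flux ratio q₀/q = 6.275/4.333.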